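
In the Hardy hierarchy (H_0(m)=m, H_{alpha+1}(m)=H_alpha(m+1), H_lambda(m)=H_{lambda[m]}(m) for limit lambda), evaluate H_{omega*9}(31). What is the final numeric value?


H_{omega*9}(31):
For the Hardy hierarchy, H_{omega*k}(n) = 2^k * n.
2^9 = 512.
512 * 31 = 15872

15872


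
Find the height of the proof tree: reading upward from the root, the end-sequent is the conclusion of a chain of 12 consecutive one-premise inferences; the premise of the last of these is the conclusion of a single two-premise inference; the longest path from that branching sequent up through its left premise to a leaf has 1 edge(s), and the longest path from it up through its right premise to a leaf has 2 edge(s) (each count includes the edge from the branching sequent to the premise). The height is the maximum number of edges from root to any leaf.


Longest path through the left premise: 1 edges (measured from the branching sequent)
Longest path through the right premise: 2 edges
Height of the subtree rooted at the branching sequent: max(1, 2) = 2
The branching sequent sits 12 edges above the root (the chain of one-premise inferences), so height = 2 + 12 = 14

14


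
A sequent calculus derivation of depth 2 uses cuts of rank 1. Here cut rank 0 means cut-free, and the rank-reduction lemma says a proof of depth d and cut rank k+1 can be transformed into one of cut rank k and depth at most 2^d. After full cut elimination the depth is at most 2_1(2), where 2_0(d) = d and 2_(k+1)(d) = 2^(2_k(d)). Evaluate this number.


Each rank reduction sends depth d to at most 2^d; cut rank r needs r reductions.
2_0(2) = 2
2_1(2) = 2^2 = 4
Cut-free depth bound = 4

4


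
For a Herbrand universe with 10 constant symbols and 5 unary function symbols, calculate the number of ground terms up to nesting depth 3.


Herbrand terms by depth:
Depth 0: 10 constants
Depth 1: 50 new terms (running total: 60)
Depth 2: 250 new terms (running total: 310)
Depth 3: 1250 new terms (running total: 1560)
Total distinct ground terms = 1560

1560


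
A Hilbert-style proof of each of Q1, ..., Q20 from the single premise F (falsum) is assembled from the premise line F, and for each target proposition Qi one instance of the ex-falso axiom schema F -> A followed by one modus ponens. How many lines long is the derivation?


Ex falso, line by line:
- 1 premise line (F)
- 20 targets, each needing 1 axiom instance (F -> Qi) + 1 MP = 2 lines: 2 * 20 = 40
Total = 1 + 40 = 41 lines.

41


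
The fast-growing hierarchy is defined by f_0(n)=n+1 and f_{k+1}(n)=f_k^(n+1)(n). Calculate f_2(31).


f_2(31) = f_1^32(31)
f_1(m) = 2m + 1.
Iterating: f_1^k(n) = 2^k*(n+1) - 1.
f_2(31) = 2^32*(31+1) - 1 = 4294967296*32 - 1 = 137438953471

137438953471


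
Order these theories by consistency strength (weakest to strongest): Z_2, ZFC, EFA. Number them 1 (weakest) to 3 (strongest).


Ordering by consistency strength:
1. EFA
2. Z_2
3. ZFC


Z_2=2, ZFC=3, EFA=1


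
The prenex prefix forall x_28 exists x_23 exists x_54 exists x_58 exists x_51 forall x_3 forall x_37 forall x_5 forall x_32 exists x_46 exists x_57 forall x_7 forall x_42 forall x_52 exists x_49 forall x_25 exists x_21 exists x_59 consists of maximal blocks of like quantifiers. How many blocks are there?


Alternations = 7.
Blocks = alternations + 1 = 8

8


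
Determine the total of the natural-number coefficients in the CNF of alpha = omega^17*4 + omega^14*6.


CNF: omega^17*4 + omega^14*6
Coefficients: 4 + 6 = 10

10


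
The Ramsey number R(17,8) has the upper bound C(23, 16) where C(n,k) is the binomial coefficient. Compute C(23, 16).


R(17,8) <= C(17+8-2, 17-1) = C(23, 16)
C(23, 16) = 23! / (16! * 7!)
= 245157

245157


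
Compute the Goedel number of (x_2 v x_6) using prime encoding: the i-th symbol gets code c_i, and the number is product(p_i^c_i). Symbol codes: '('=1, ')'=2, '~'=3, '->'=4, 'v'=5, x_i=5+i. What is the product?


Formula: (x_2 v x_6)
Symbol codes: [1, 7, 5, 11, 2]
Primes: [2, 3, 5, 7, 11]
p_1^1 = 2^1 = 2
p_2^7 = 3^7 = 2187
p_3^5 = 5^5 = 3125
p_4^11 = 7^11 = 1977326743
p_5^2 = 11^2 = 121
Product = 3270337775124131250

3270337775124131250


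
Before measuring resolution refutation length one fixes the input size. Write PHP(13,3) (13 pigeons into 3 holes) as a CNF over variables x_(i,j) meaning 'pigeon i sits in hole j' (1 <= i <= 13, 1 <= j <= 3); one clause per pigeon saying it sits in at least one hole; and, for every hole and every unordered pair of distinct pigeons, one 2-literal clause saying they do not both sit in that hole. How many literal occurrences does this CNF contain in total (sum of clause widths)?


PHP(13,3): 13 pigeons, 3 holes, 13*3 = 39 variables.
- pigeon clauses: one per pigeon -> 13 clauses of width 3 -> 39 literals
- hole clauses: 3 holes * C(13,2) = 3 * 78 -> 234 clauses of width 2 -> 468 literals
Total literal occurrences = 39 + 468 = 507

507


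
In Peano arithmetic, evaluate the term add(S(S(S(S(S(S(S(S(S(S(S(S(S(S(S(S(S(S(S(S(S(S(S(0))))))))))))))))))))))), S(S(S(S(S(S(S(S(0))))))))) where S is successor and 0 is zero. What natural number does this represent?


add(S^23(0), S^8(0)):
S^23(0) = 23
S^8(0) = 8
23 + 8 = 31

31


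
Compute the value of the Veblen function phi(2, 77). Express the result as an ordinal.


phi(2, 77):
phi(2, beta) = zeta_beta (the beta-th zeta number, fixed point of epsilon).
phi(2, 77) = zeta_77

zeta_77


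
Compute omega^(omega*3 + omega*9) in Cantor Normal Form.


omega^(omega*3 + omega*9):
Both terms of the exponent have the same exponent 1, so they merge: omega*3 + omega*9 = omega*(3+9) = omega*12.
omega raised to a CNF ordinal is a single CNF term: Result = omega^(omega*12)

omega^(omega*12)


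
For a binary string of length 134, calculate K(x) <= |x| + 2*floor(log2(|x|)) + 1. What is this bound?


floor(log2(134)) = 7
2 * 7 = 14
K(x) <= 134 + 14 + 1 = 149

149


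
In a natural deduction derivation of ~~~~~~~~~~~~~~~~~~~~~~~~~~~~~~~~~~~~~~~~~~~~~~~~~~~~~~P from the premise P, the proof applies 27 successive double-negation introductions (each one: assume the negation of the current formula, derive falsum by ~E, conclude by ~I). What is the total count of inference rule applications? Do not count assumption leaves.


Each double-negation introduction (from C infer ~~C) uses 2 inference nodes: one ~E (C and ~C give falsum) and one ~I (discharge ~C).
27 double negations = 27 * 2 = 54 inference nodes.

54


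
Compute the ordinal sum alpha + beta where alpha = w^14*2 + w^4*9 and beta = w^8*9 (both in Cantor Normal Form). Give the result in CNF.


Ordinal addition (w^14*2 + w^4*9) + w^8*9:
alpha's leading term has exponent 14 > beta's exponent 8, so it survives.
alpha's tail term has exponent 4 < beta's exponent 8, so it is absorbed by beta.
In ordinal addition, any term followed by a strictly larger-exponent term is absorbed.
Result = w^14*2 + w^8*9

w^14*2 + w^8*9


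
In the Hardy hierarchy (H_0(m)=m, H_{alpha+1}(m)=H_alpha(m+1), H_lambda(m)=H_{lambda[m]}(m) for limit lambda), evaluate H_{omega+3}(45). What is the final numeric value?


H_{omega+3}(45):
Unwind the 3 successor steps: H_{omega+3}(45) = H_omega(45+3) = H_omega(48).
H_omega(m) = H_m(m) = m + m = 2m.
Result = 2 * 48 = 96

96


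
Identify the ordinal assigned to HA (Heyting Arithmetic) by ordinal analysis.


The proof-theoretic ordinal of HA (Heyting Arithmetic) is a standard result in ordinal analysis.
This ordinal is the supremum of order types of primitive recursive well-orderings
that the theory can prove to be well-ordered.
For HA (Heyting Arithmetic), the proof-theoretic ordinal is epsilon_0.

epsilon_0


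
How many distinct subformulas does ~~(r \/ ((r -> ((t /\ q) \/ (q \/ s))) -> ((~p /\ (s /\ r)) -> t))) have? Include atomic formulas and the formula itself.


Formula: ~~(r \/ ((r -> ((t /\ q) \/ (q \/ s))) -> ((~p /\ (s /\ r)) -> t)))
Subformulas found:
  1. r
  2. q
  3. s
  4. t
  5. p
  6. ~p
  7. (s /\ r)
  8. (q \/ s)
  9. (t /\ q)
  10. (~p /\ (s /\ r))
  11. ((t /\ q) \/ (q \/ s))
  12. ((~p /\ (s /\ r)) -> t)
  13. (r -> ((t /\ q) \/ (q \/ s)))
  14. ((r -> ((t /\ q) \/ (q \/ s))) -> ((~p /\ (s /\ r)) -> t))
  15. (r \/ ((r -> ((t /\ q) \/ (q \/ s))) -> ((~p /\ (s /\ r)) -> t)))
  16. ~(r \/ ((r -> ((t /\ q) \/ (q \/ s))) -> ((~p /\ (s /\ r)) -> t)))
  17. ~~(r \/ ((r -> ((t /\ q) \/ (q \/ s))) -> ((~p /\ (s /\ r)) -> t)))
Total distinct subformulas = 17

17


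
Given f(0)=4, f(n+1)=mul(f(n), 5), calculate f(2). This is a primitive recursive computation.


f(0) = 4
f(1) = mul(f(0), 5) = mul(4, 5) = 20
f(2) = mul(f(1), 5) = mul(20, 5) = 100


100


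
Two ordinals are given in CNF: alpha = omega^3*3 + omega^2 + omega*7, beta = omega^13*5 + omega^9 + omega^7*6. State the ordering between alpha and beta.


Compare term by term from highest exponent:
alpha = omega^3*3 + omega^2 + omega*7
beta = omega^13*5 + omega^9 + omega^7*6
Term 1: alpha has omega^3*3, beta has omega^13*5
Term 2: alpha has omega^2*1, beta has omega^9*1
Term 3: alpha has omega^1*7, beta has omega^7*6
Result: alpha < beta

alpha < beta


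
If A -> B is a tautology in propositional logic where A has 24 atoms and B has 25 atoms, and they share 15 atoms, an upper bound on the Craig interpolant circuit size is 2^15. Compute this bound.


Shared atoms = 15
Craig interpolant size bound = 2^15
= 32768

32768


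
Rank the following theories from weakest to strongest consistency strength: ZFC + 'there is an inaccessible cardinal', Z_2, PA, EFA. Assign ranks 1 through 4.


Ordering by consistency strength:
1. EFA
2. PA
3. Z_2
4. ZFC + 'there is an inaccessible cardinal'


ZFC + 'there is an inaccessible cardinal'=4, Z_2=3, PA=2, EFA=1


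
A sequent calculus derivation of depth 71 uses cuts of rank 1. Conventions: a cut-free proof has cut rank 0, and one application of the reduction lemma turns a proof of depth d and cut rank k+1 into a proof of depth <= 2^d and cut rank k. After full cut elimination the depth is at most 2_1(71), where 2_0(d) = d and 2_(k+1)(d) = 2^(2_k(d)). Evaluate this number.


Each rank reduction sends depth d to at most 2^d; cut rank r needs r reductions.
2_0(71) = 71
2_1(71) = 2^71 = 2361183241434822606848
Cut-free depth bound = 2361183241434822606848

2361183241434822606848


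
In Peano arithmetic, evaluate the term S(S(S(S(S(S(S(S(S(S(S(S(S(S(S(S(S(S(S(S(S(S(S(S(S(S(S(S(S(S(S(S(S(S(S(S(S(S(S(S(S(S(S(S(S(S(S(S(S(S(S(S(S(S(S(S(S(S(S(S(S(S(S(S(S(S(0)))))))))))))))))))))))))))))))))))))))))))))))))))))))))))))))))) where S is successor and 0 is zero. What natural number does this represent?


Counting successors applied to 0:
66 applications of S to 0 = 66

66


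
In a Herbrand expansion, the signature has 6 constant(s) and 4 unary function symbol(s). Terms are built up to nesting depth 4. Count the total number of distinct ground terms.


Herbrand terms by depth:
Depth 0: 6 constants
Depth 1: 24 new terms (running total: 30)
Depth 2: 96 new terms (running total: 126)
Depth 3: 384 new terms (running total: 510)
Depth 4: 1536 new terms (running total: 2046)
Total distinct ground terms = 2046

2046


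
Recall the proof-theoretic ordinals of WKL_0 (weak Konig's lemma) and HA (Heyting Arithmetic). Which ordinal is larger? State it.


Proof-theoretic ordinal of WKL_0 (weak Konig's lemma): omega^omega
Proof-theoretic ordinal of HA (Heyting Arithmetic): epsilon_0
Comparing: omega^omega < epsilon_0.
The larger ordinal is epsilon_0 (from HA (Heyting Arithmetic)).

epsilon_0


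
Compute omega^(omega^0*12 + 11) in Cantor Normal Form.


omega^(omega^0*12 + 11):
omega^0 = 1, so the exponent is 12 + 11 = 23 (finite ordinal addition).
Result = omega^23, already a single CNF term.

omega^23


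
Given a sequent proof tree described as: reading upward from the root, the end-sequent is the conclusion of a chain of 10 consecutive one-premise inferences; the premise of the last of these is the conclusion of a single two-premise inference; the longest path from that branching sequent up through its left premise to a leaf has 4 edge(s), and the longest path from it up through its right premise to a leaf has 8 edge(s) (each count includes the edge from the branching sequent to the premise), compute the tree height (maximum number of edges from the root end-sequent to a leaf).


Longest path through the left premise: 4 edges (measured from the branching sequent)
Longest path through the right premise: 8 edges
Height of the subtree rooted at the branching sequent: max(4, 8) = 8
The branching sequent sits 10 edges above the root (the chain of one-premise inferences), so height = 8 + 10 = 18

18


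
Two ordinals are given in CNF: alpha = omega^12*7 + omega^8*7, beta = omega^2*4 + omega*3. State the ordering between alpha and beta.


Compare term by term from highest exponent:
alpha = omega^12*7 + omega^8*7
beta = omega^2*4 + omega*3
Term 1: alpha has omega^12*7, beta has omega^2*4
Term 2: alpha has omega^8*7, beta has omega^1*3
Result: alpha > beta

alpha > beta


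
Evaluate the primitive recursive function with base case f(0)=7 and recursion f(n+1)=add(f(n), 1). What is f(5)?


f(0) = 7
f(1) = add(f(0), 1) = add(7, 1) = 8
f(2) = add(f(1), 1) = add(8, 1) = 9
f(3) = add(f(2), 1) = add(9, 1) = 10
f(4) = add(f(3), 1) = add(10, 1) = 11
f(5) = add(f(4), 1) = add(11, 1) = 12


12


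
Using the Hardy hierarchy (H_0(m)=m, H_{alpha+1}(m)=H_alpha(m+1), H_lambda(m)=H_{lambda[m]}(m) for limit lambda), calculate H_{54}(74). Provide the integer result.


H_54(74):
For finite ordinals k, H_k(n) = n + k (each successor step adds 1).
H_54(74) = 74 + 54 = 128

128


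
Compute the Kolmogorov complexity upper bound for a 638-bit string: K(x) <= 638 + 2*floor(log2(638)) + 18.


floor(log2(638)) = 9
2 * 9 = 18
K(x) <= 638 + 18 + 18 = 674

674


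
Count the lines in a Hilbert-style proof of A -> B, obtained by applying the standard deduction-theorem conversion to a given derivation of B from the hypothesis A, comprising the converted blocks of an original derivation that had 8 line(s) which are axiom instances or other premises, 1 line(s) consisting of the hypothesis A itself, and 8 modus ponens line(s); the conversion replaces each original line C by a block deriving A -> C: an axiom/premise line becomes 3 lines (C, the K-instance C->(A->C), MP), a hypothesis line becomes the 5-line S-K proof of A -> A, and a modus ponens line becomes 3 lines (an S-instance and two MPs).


Deduction-theorem conversion, block by block:
- 8 axiom/premise lines -> 3 lines each = 24
- 1 hypothesis lines -> 5 lines each (identity proof A->A) = 5
- 8 MP lines -> 3 lines each (S-instance, MP, MP) = 24
Total = 24 + 5 + 24 = 53 lines.

53


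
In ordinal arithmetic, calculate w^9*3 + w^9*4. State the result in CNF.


Ordinal addition w^9*3 + w^9*4:
Both terms have the same exponent 9.
w^e*c + w^e*d = w^e*(c+d).
Result = w^9*(3+4) = w^9*7

w^9*7


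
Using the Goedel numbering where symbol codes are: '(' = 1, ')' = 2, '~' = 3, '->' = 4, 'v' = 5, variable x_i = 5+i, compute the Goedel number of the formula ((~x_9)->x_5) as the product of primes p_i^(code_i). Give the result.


Formula: ((~x_9)->x_5)
Symbol codes: [1, 1, 3, 14, 2, 4, 10, 2]
Primes: [2, 3, 5, 7, 11, 13, 17, 19]
p_1^1 = 2^1 = 2
p_2^1 = 3^1 = 3
p_3^3 = 5^3 = 125
p_4^14 = 7^14 = 678223072849
p_5^2 = 11^2 = 121
p_6^4 = 13^4 = 28561
p_7^10 = 17^10 = 2015993900449
p_8^2 = 19^2 = 361
Product = 1279348955290811292953482749262680750

1279348955290811292953482749262680750


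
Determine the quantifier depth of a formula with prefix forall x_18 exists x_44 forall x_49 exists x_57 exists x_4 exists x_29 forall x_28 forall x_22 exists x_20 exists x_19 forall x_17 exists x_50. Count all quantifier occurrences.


Quantifier prefix has 12 quantifier symbols.
Quantifier depth = 12

12


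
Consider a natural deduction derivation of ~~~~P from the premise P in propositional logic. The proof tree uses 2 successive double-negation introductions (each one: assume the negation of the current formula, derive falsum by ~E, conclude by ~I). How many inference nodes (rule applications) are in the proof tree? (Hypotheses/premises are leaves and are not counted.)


Each double-negation introduction (from C infer ~~C) uses 2 inference nodes: one ~E (C and ~C give falsum) and one ~I (discharge ~C).
2 double negations = 2 * 2 = 4 inference nodes.

4


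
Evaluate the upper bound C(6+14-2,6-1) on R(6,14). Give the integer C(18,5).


R(6,14) <= C(6+14-2, 6-1) = C(18, 5)
C(18, 5) = 18! / (5! * 13!)
= 8568

8568


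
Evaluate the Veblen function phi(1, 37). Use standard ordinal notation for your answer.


phi(1, 37):
phi(1, beta) = epsilon_beta (the beta-th epsilon number).
phi(1, 37) = epsilon_37

epsilon_37


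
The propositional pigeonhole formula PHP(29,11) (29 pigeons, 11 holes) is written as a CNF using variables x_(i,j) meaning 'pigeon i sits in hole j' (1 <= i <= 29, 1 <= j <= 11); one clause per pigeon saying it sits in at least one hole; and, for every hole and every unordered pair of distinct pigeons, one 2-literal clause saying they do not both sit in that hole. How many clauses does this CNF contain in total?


PHP(29,11): 29 pigeons, 11 holes, 29*11 = 319 variables.
- pigeon clauses: one per pigeon -> 29 clauses
- hole clauses: 11 holes * C(29,2) = 11 * 406 -> 4466 clauses
Total clauses = 29 + 4466 = 4495

4495


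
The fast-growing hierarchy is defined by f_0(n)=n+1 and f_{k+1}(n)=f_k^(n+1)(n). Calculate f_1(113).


f_1(113) = f_0^114(113)
f_0 adds 1 each time, applied 114 times.
f_1(113) = 113 + 114 = 227

227


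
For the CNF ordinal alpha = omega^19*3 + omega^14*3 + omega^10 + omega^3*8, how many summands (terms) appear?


CNF: omega^19*3 + omega^14*3 + omega^10 + omega^3*8
Count the summands separated by '+':
  term 1: omega^19*3
  term 2: omega^14*3
  term 3: omega^10
  term 4: omega^3*8
Total terms = 4

4


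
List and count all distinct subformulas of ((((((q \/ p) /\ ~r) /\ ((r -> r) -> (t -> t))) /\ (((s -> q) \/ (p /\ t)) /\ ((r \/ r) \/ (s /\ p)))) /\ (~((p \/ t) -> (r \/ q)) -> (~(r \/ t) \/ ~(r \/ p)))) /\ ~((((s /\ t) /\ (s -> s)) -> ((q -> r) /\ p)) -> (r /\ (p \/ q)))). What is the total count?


Formula: ((((((q \/ p) /\ ~r) /\ ((r -> r) -> (t -> t))) /\ (((s -> q) \/ (p /\ t)) /\ ((r \/ r) \/ (s /\ p)))) /\ (~((p \/ t) -> (r \/ q)) -> (~(r \/ t) \/ ~(r \/ p)))) /\ ~((((s /\ t) /\ (s -> s)) -> ((q -> r) /\ p)) -> (r /\ (p \/ q))))
Subformulas found:
  1. r
  2. p
  3. q
  4. s
  5. t
  6. ~r
  7. (q \/ p)
  8. (s /\ t)
  9. (r -> r)
  10. (r \/ r)
  11. (q -> r)
  12. (p /\ t)
  13. (t -> t)
  14. (s /\ p)
  15. (r \/ t)
  16. (r \/ p)
  17. (p \/ t)
  18. (r \/ q)
  19. (p \/ q)
  20. (s -> q)
  21. (s -> s)
  22. ~(r \/ t)
  23. ~(r \/ p)
  24. ((q -> r) /\ p)
  25. (r /\ (p \/ q))
  26. ((q \/ p) /\ ~r)
  27. ((s /\ t) /\ (s -> s))
  28. ((s -> q) \/ (p /\ t))
  29. ((p \/ t) -> (r \/ q))
  30. ((r \/ r) \/ (s /\ p))
  31. ((r -> r) -> (t -> t))
  32. ~((p \/ t) -> (r \/ q))
  33. (~(r \/ t) \/ ~(r \/ p))
  34. (((s /\ t) /\ (s -> s)) -> ((q -> r) /\ p))
  35. (((q \/ p) /\ ~r) /\ ((r -> r) -> (t -> t)))
  36. (((s -> q) \/ (p /\ t)) /\ ((r \/ r) \/ (s /\ p)))
  37. (~((p \/ t) -> (r \/ q)) -> (~(r \/ t) \/ ~(r \/ p)))
  38. ((((s /\ t) /\ (s -> s)) -> ((q -> r) /\ p)) -> (r /\ (p \/ q)))
  39. ~((((s /\ t) /\ (s -> s)) -> ((q -> r) /\ p)) -> (r /\ (p \/ q)))
  40. ((((q \/ p) /\ ~r) /\ ((r -> r) -> (t -> t))) /\ (((s -> q) \/ (p /\ t)) /\ ((r \/ r) \/ (s /\ p))))
  41. (((((q \/ p) /\ ~r) /\ ((r -> r) -> (t -> t))) /\ (((s -> q) \/ (p /\ t)) /\ ((r \/ r) \/ (s /\ p)))) /\ (~((p \/ t) -> (r \/ q)) -> (~(r \/ t) \/ ~(r \/ p))))
  42. ((((((q \/ p) /\ ~r) /\ ((r -> r) -> (t -> t))) /\ (((s -> q) \/ (p /\ t)) /\ ((r \/ r) \/ (s /\ p)))) /\ (~((p \/ t) -> (r \/ q)) -> (~(r \/ t) \/ ~(r \/ p)))) /\ ~((((s /\ t) /\ (s -> s)) -> ((q -> r) /\ p)) -> (r /\ (p \/ q))))
Total distinct subformulas = 42

42


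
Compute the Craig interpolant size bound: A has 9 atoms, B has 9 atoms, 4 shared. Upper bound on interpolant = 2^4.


Shared atoms = 4
Craig interpolant size bound = 2^4
= 16

16


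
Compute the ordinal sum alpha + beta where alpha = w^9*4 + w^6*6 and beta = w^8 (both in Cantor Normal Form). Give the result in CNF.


Ordinal addition (w^9*4 + w^6*6) + w^8:
alpha's leading term has exponent 9 > beta's exponent 8, so it survives.
alpha's tail term has exponent 6 < beta's exponent 8, so it is absorbed by beta.
In ordinal addition, any term followed by a strictly larger-exponent term is absorbed.
Result = w^9*4 + w^8

w^9*4 + w^8


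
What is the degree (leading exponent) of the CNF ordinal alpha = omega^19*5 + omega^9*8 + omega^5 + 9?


CNF: omega^19*5 + omega^9*8 + omega^5 + 9
The leading term is omega^19*5, which has exponent 19.

19


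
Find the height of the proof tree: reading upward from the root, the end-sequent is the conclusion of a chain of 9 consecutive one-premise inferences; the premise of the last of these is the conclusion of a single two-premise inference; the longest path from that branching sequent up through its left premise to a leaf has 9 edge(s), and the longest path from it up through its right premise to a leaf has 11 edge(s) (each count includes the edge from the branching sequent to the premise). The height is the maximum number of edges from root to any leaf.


Longest path through the left premise: 9 edges (measured from the branching sequent)
Longest path through the right premise: 11 edges
Height of the subtree rooted at the branching sequent: max(9, 11) = 11
The branching sequent sits 9 edges above the root (the chain of one-premise inferences), so height = 11 + 9 = 20

20


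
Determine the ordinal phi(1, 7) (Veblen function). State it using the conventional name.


phi(1, 7):
phi(1, beta) = epsilon_beta (the beta-th epsilon number).
phi(1, 7) = epsilon_7

epsilon_7


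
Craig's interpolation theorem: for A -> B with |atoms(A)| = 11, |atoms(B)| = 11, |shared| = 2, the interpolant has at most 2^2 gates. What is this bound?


Shared atoms = 2
Craig interpolant size bound = 2^2
= 4

4


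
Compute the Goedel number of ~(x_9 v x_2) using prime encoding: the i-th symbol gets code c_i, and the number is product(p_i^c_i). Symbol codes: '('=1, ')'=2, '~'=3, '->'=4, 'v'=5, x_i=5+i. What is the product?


Formula: ~(x_9 v x_2)
Symbol codes: [3, 1, 14, 5, 7, 2]
Primes: [2, 3, 5, 7, 11, 13]
p_1^3 = 2^3 = 8
p_2^1 = 3^1 = 3
p_3^14 = 5^14 = 6103515625
p_4^5 = 7^5 = 16807
p_5^7 = 11^7 = 19487171
p_6^2 = 13^2 = 169
Product = 8108060921849560546875000

8108060921849560546875000


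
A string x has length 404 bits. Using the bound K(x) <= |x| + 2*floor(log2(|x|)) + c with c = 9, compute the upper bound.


floor(log2(404)) = 8
2 * 8 = 16
K(x) <= 404 + 16 + 9 = 429

429


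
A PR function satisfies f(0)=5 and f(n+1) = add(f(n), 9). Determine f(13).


f(0) = 5
f(1) = add(f(0), 9) = add(5, 9) = 14
f(2) = add(f(1), 9) = add(14, 9) = 23
f(3) = add(f(2), 9) = add(23, 9) = 32
f(4) = add(f(3), 9) = add(32, 9) = 41
f(5) = add(f(4), 9) = add(41, 9) = 50
f(6) = add(f(5), 9) = add(50, 9) = 59
f(7) = add(f(6), 9) = add(59, 9) = 68
f(8) = add(f(7), 9) = add(68, 9) = 77
f(9) = add(f(8), 9) = add(77, 9) = 86
f(10) = add(f(9), 9) = add(86, 9) = 95
f(11) = add(f(10), 9) = add(95, 9) = 104
f(12) = add(f(11), 9) = add(104, 9) = 113
f(13) = add(f(12), 9) = add(113, 9) = 122


122


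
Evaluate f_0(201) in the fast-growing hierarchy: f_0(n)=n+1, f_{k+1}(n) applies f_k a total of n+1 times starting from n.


f_0(201) = 201 + 1 = 202

202


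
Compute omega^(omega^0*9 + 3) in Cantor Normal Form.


omega^(omega^0*9 + 3):
omega^0 = 1, so the exponent is 9 + 3 = 12 (finite ordinal addition).
Result = omega^12, already a single CNF term.

omega^12


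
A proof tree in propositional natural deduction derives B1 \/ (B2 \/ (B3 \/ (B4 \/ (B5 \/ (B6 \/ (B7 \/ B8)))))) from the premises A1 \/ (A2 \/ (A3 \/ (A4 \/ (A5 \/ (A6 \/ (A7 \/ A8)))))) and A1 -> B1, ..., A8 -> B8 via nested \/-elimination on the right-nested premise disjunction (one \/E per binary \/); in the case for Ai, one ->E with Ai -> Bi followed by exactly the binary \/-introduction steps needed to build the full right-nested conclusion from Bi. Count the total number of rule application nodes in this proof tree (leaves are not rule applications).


Constructive dilemma with 8 branches, all disjunctions right-nested:
- \/E: the premise has 7 binary \/, each eliminated once: 7 nodes.
- ->E: one per case (Ai with Ai -> Bi gives Bi): 8 nodes.
- \/I: in case i < n, Bi needs 1 step to form Bi \/ (B(i+1) \/ ...) and then i-1 steps to prepend B(i-1), ..., B1, i.e. i steps; in case i = n, B8 needs 7 prepend steps.
  \/I total = (1 + 2 + ... + 7) + 7 = 28 + 7 = 35 nodes.
Total = 7 + 8 + 35 = 50

50


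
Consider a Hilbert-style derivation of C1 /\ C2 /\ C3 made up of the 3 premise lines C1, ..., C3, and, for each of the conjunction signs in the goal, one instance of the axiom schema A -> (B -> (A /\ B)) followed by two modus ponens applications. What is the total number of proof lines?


Conjoining 3 premises:
- 3 premise lines
- the goal has 2 conjunction signs; each costs 1 axiom instance + 2 MP = 3 lines: 3 * 2 = 6
Total = 3 + 6 = 9 lines.

9


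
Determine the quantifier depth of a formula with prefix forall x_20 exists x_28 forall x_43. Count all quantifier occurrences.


Quantifier prefix has 3 quantifier symbols.
Quantifier depth = 3

3


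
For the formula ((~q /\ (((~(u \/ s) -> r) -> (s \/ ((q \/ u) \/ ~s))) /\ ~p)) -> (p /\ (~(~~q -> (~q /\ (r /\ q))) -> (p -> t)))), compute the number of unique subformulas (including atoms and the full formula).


Formula: ((~q /\ (((~(u \/ s) -> r) -> (s \/ ((q \/ u) \/ ~s))) /\ ~p)) -> (p /\ (~(~~q -> (~q /\ (r /\ q))) -> (p -> t))))
Subformulas found:
  1. r
  2. q
  3. u
  4. s
  5. t
  6. p
  7. ~p
  8. ~s
  9. ~q
  10. ~~q
  11. (q \/ u)
  12. (r /\ q)
  13. (p -> t)
  14. (u \/ s)
  15. ~(u \/ s)
  16. (~q /\ (r /\ q))
  17. (~(u \/ s) -> r)
  18. ((q \/ u) \/ ~s)
  19. (s \/ ((q \/ u) \/ ~s))
  20. (~~q -> (~q /\ (r /\ q)))
  21. ~(~~q -> (~q /\ (r /\ q)))
  22. (~(~~q -> (~q /\ (r /\ q))) -> (p -> t))
  23. ((~(u \/ s) -> r) -> (s \/ ((q \/ u) \/ ~s)))
  24. (p /\ (~(~~q -> (~q /\ (r /\ q))) -> (p -> t)))
  25. (((~(u \/ s) -> r) -> (s \/ ((q \/ u) \/ ~s))) /\ ~p)
  26. (~q /\ (((~(u \/ s) -> r) -> (s \/ ((q \/ u) \/ ~s))) /\ ~p))
  27. ((~q /\ (((~(u \/ s) -> r) -> (s \/ ((q \/ u) \/ ~s))) /\ ~p)) -> (p /\ (~(~~q -> (~q /\ (r /\ q))) -> (p -> t))))
Total distinct subformulas = 27

27


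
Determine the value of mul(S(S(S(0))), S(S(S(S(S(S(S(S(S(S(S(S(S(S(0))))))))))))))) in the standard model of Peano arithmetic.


mul(S^3(0), S^14(0)):
S^3(0) = 3
S^14(0) = 14
3 * 14 = 42

42


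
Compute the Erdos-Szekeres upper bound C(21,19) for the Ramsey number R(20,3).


R(20,3) <= C(20+3-2, 20-1) = C(21, 19)
C(21, 19) = 21! / (19! * 2!)
= 210

210


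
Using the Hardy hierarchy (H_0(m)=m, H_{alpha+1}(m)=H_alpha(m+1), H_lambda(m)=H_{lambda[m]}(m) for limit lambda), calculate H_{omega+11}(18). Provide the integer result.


H_{omega+11}(18):
Unwind the 11 successor steps: H_{omega+11}(18) = H_omega(18+11) = H_omega(29).
H_omega(m) = H_m(m) = m + m = 2m.
Result = 2 * 29 = 58

58


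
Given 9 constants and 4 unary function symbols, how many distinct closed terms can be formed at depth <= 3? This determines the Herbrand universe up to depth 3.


Herbrand terms by depth:
Depth 0: 9 constants
Depth 1: 36 new terms (running total: 45)
Depth 2: 144 new terms (running total: 189)
Depth 3: 576 new terms (running total: 765)
Total distinct ground terms = 765

765


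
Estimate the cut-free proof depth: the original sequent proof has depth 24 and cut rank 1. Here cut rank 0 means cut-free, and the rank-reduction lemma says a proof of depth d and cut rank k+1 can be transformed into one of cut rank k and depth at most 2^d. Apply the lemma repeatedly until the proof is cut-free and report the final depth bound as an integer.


Each rank reduction sends depth d to at most 2^d; cut rank r needs r reductions.
2_0(24) = 24
2_1(24) = 2^24 = 16777216
Cut-free depth bound = 16777216

16777216


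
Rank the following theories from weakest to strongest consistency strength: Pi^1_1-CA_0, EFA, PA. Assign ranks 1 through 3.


Ordering by consistency strength:
1. EFA
2. PA
3. Pi^1_1-CA_0


Pi^1_1-CA_0=3, EFA=1, PA=2


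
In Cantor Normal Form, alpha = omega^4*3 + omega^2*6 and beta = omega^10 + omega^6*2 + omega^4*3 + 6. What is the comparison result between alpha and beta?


Compare term by term from highest exponent:
alpha = omega^4*3 + omega^2*6
beta = omega^10 + omega^6*2 + omega^4*3 + 6
Term 1: alpha has omega^4*3, beta has omega^10*1
Term 2: alpha has omega^2*6, beta has omega^6*2
Term 3: alpha has omega^0*0, beta has omega^4*3
Term 4: alpha has omega^0*0, beta has omega^0*6
Result: alpha < beta

alpha < beta


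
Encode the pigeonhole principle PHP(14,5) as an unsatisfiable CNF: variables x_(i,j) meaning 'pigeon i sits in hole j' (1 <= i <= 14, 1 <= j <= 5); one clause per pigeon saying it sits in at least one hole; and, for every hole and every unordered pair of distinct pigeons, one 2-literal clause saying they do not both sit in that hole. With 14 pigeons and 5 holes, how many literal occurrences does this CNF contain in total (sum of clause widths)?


PHP(14,5): 14 pigeons, 5 holes, 14*5 = 70 variables.
- pigeon clauses: one per pigeon -> 14 clauses of width 5 -> 70 literals
- hole clauses: 5 holes * C(14,2) = 5 * 91 -> 455 clauses of width 2 -> 910 literals
Total literal occurrences = 70 + 910 = 980

980


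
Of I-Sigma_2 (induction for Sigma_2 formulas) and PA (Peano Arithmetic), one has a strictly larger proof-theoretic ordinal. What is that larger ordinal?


Proof-theoretic ordinal of I-Sigma_2 (induction for Sigma_2 formulas): omega^(omega^omega)
Proof-theoretic ordinal of PA (Peano Arithmetic): epsilon_0
Comparing: omega^(omega^omega) < epsilon_0.
The larger ordinal is epsilon_0 (from PA (Peano Arithmetic)).

epsilon_0


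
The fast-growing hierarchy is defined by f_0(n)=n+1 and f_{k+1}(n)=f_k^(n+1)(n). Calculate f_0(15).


f_0(15) = 15 + 1 = 16

16


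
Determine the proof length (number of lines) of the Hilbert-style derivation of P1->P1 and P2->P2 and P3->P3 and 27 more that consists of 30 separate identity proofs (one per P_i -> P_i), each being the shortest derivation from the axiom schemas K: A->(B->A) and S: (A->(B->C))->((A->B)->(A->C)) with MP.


The shortest proof of A->A from K and S in the Hilbert calculus has exactly 5 lines:
(1) K instance A->((A->A)->A), (2) S instance, (3) MP on 1,2, (4) K instance A->(A->A), (5) MP on 3,4.
For 30 independent identities: 30 * 5 = 150 lines total.

150


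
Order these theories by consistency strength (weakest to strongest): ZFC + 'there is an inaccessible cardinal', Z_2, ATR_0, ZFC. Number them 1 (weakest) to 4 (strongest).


Ordering by consistency strength:
1. ATR_0
2. Z_2
3. ZFC
4. ZFC + 'there is an inaccessible cardinal'


ZFC + 'there is an inaccessible cardinal'=4, Z_2=2, ATR_0=1, ZFC=3


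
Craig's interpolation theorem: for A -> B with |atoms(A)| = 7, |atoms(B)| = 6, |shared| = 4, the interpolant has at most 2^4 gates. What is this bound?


Shared atoms = 4
Craig interpolant size bound = 2^4
= 16

16


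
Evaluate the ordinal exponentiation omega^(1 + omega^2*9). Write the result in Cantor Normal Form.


omega^(1 + omega^2*9):
In ordinal addition a term is absorbed by a following term of strictly larger exponent: 0 < 2, so 1 + omega^2*9 = omega^2*9.
omega raised to a CNF ordinal is a single CNF term: Result = omega^(omega^2*9)

omega^(omega^2*9)


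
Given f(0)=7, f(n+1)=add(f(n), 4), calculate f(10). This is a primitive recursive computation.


f(0) = 7
f(1) = add(f(0), 4) = add(7, 4) = 11
f(2) = add(f(1), 4) = add(11, 4) = 15
f(3) = add(f(2), 4) = add(15, 4) = 19
f(4) = add(f(3), 4) = add(19, 4) = 23
f(5) = add(f(4), 4) = add(23, 4) = 27
f(6) = add(f(5), 4) = add(27, 4) = 31
f(7) = add(f(6), 4) = add(31, 4) = 35
f(8) = add(f(7), 4) = add(35, 4) = 39
f(9) = add(f(8), 4) = add(39, 4) = 43
f(10) = add(f(9), 4) = add(43, 4) = 47


47


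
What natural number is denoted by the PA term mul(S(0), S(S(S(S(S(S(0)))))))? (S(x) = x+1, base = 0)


mul(S^1(0), S^6(0)):
S^1(0) = 1
S^6(0) = 6
1 * 6 = 6

6


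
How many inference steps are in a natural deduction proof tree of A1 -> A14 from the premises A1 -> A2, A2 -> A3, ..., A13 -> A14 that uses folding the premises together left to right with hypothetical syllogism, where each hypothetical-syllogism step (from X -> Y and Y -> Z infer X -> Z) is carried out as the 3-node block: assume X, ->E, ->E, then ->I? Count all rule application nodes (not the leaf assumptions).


There are 13 premises in the chain. The first HS step combines premises 1 and 2; each further premise needs one more HS step.
So 13 premises require 13 - 1 = 12 hypothetical-syllogism steps.
Each HS step uses 3 inference nodes (->E, ->E, ->I).
12 * 3 = 36 total inference nodes.

36


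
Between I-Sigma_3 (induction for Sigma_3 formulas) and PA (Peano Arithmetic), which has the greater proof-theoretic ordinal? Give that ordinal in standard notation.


Proof-theoretic ordinal of I-Sigma_3 (induction for Sigma_3 formulas): omega^(omega^(omega^omega))
Proof-theoretic ordinal of PA (Peano Arithmetic): epsilon_0
Comparing: omega^(omega^(omega^omega)) < epsilon_0.
The larger ordinal is epsilon_0 (from PA (Peano Arithmetic)).

epsilon_0


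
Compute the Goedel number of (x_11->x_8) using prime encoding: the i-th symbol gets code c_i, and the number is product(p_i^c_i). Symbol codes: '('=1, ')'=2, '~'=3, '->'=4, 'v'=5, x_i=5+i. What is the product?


Formula: (x_11->x_8)
Symbol codes: [1, 16, 4, 13, 2]
Primes: [2, 3, 5, 7, 11]
p_1^1 = 2^1 = 2
p_2^16 = 3^16 = 43046721
p_3^4 = 5^4 = 625
p_4^13 = 7^13 = 96889010407
p_5^2 = 11^2 = 121
Product = 630826572592129098858750

630826572592129098858750


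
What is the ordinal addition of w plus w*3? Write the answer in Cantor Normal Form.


Ordinal addition w + w*3:
Both terms have the same exponent 1.
w^e*c + w^e*d = w^e*(c+d).
Result = w^1*(1+3) = w*4

w*4


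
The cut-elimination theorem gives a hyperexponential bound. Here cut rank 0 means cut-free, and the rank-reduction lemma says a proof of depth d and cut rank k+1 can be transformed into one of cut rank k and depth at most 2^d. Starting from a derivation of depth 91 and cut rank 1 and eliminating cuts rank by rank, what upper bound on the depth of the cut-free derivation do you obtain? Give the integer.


Each rank reduction sends depth d to at most 2^d; cut rank r needs r reductions.
2_0(91) = 91
2_1(91) = 2^91 = 2475880078570760549798248448
Cut-free depth bound = 2475880078570760549798248448

2475880078570760549798248448


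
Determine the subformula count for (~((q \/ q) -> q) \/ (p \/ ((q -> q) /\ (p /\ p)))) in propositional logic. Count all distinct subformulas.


Formula: (~((q \/ q) -> q) \/ (p \/ ((q -> q) /\ (p /\ p))))
Subformulas found:
  1. q
  2. p
  3. (q -> q)
  4. (p /\ p)
  5. (q \/ q)
  6. ((q \/ q) -> q)
  7. ~((q \/ q) -> q)
  8. ((q -> q) /\ (p /\ p))
  9. (p \/ ((q -> q) /\ (p /\ p)))
  10. (~((q \/ q) -> q) \/ (p \/ ((q -> q) /\ (p /\ p))))
Total distinct subformulas = 10

10


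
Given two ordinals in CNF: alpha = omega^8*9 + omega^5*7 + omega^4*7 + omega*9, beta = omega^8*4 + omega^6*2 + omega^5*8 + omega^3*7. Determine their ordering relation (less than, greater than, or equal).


Compare term by term from highest exponent:
alpha = omega^8*9 + omega^5*7 + omega^4*7 + omega*9
beta = omega^8*4 + omega^6*2 + omega^5*8 + omega^3*7
Term 1: alpha has omega^8*9, beta has omega^8*4
Term 2: alpha has omega^5*7, beta has omega^6*2
Term 3: alpha has omega^4*7, beta has omega^5*8
Term 4: alpha has omega^1*9, beta has omega^3*7
Result: alpha > beta

alpha > beta


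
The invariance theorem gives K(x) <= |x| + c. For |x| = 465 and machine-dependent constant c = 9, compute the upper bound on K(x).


K(x) <= |x| + c = 465 + 9 = 474

474


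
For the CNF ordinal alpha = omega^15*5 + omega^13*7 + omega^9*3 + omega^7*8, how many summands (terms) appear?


CNF: omega^15*5 + omega^13*7 + omega^9*3 + omega^7*8
Count the summands separated by '+':
  term 1: omega^15*5
  term 2: omega^13*7
  term 3: omega^9*3
  term 4: omega^7*8
Total terms = 4

4


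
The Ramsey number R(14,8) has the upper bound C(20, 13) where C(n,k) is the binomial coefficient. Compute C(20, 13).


R(14,8) <= C(14+8-2, 14-1) = C(20, 13)
C(20, 13) = 20! / (13! * 7!)
= 77520

77520


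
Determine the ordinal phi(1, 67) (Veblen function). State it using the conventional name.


phi(1, 67):
phi(1, beta) = epsilon_beta (the beta-th epsilon number).
phi(1, 67) = epsilon_67

epsilon_67


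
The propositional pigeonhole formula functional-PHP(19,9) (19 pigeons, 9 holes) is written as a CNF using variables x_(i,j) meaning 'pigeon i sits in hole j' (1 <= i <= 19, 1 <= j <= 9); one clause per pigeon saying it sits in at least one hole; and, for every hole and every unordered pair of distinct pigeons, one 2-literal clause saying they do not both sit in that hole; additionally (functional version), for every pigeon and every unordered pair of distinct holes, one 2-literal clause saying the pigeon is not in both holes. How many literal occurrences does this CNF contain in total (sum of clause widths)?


functional-PHP(19,9): 19 pigeons, 9 holes, 19*9 = 171 variables.
- pigeon clauses: one per pigeon -> 19 clauses of width 9 -> 171 literals
- hole clauses: 9 holes * C(19,2) = 9 * 171 -> 1539 clauses of width 2 -> 3078 literals
- functional clauses: 19 pigeons * C(9,2) = 19 * 36 -> 684 clauses of width 2 -> 1368 literals
Total literal occurrences = 171 + 3078 + 1368 = 4617

4617


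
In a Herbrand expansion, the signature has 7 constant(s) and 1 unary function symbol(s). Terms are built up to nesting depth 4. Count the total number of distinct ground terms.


Herbrand terms by depth:
Depth 0: 7 constants
Depth 1: 7 new terms (running total: 14)
Depth 2: 7 new terms (running total: 21)
Depth 3: 7 new terms (running total: 28)
Depth 4: 7 new terms (running total: 35)
Total distinct ground terms = 35

35


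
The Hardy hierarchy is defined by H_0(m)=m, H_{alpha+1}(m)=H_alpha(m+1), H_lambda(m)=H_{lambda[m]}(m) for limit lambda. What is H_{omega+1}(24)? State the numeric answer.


H_{omega+1}(24):
Unwind the 1 successor steps: H_{omega+1}(24) = H_omega(24+1) = H_omega(25).
H_omega(m) = H_m(m) = m + m = 2m.
Result = 2 * 25 = 50

50


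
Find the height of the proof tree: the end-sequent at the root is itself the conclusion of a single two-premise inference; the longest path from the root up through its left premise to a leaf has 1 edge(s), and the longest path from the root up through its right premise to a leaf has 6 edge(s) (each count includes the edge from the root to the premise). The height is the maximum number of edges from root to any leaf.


Longest path through the left premise: 1 edges (measured from the branching sequent)
Longest path through the right premise: 6 edges
Height of the subtree rooted at the branching sequent: max(1, 6) = 6
The branching sequent is the root itself.
Total height = 6

6


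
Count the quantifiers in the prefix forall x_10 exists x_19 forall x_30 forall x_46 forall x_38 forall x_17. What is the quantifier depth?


Quantifier prefix has 6 quantifier symbols.
Quantifier depth = 6

6


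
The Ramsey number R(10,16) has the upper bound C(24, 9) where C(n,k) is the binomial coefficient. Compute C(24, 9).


R(10,16) <= C(10+16-2, 10-1) = C(24, 9)
C(24, 9) = 24! / (9! * 15!)
= 1307504

1307504


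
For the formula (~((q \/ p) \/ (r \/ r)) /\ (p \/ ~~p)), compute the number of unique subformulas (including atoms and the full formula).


Formula: (~((q \/ p) \/ (r \/ r)) /\ (p \/ ~~p))
Subformulas found:
  1. q
  2. r
  3. p
  4. ~p
  5. ~~p
  6. (r \/ r)
  7. (q \/ p)
  8. (p \/ ~~p)
  9. ((q \/ p) \/ (r \/ r))
  10. ~((q \/ p) \/ (r \/ r))
  11. (~((q \/ p) \/ (r \/ r)) /\ (p \/ ~~p))
Total distinct subformulas = 11

11
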